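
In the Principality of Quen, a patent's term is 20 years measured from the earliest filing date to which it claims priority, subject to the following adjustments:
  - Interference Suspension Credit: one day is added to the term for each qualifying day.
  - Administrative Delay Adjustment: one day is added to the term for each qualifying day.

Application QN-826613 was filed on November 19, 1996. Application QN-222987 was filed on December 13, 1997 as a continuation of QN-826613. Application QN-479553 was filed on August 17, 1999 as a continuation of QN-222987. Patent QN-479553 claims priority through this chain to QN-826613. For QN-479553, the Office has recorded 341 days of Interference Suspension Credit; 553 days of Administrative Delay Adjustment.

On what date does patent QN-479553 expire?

2019-05-02

Earliest priority filing: 19 November 1996.
Base term: 19 November 1996 + 20 years → 19 November 2016.
Interference Suspension Credit: +341 days → 26 October 2017.
Administrative Delay Adjustment: +553 days → 2 May 2019.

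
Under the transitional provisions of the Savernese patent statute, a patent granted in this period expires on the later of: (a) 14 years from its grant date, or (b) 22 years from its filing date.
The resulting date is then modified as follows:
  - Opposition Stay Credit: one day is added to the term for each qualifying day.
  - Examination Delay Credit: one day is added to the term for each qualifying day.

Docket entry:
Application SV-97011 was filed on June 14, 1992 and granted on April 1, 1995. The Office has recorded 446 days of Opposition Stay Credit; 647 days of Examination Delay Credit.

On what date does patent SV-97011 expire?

June 11, 2017

(a) grant + 14 years → 1 April 2009.
(b) filing + 22 years → 14 June 2014.
Later of the two: 14 June 2014.
Opposition Stay Credit: +446 days → 3 September 2015.
Examination Delay Credit: +647 days → 11 June 2017.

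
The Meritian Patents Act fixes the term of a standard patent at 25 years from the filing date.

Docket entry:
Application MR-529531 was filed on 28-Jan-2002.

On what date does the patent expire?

2027-01-28

Filing date + 25 years → 28 January 2027.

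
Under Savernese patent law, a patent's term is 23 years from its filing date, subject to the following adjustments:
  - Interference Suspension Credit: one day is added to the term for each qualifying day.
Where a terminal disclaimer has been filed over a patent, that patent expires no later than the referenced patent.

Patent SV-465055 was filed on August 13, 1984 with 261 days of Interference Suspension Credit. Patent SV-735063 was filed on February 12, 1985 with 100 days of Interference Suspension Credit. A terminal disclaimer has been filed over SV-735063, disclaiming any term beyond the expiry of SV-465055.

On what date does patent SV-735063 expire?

Natural term of SV-735063:
  Base: filing + 23 years → 12 February 2008.
  Interference Suspension Credit: +100 days → 22 May 2008.
Expiry of referenced patent SV-465055:
  Base: filing + 23 years → 13 August 2007.
  Interference Suspension Credit: +261 days → 30 April 2008.
Terminal disclaimer: SV-735063 expires on the earlier of 22 May 2008 and 30 April 2008.

April 30, 2008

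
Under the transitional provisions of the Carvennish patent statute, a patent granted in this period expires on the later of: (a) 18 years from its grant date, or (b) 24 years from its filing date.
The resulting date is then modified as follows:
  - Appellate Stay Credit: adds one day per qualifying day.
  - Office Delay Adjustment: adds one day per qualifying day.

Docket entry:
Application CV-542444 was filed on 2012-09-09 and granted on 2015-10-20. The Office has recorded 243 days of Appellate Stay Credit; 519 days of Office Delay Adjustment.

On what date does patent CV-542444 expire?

(a) grant + 18 years → 20 October 2033.
(b) filing + 24 years → 9 September 2036.
Later of the two: 9 September 2036.
Appellate Stay Credit: +243 days → 10 May 2037.
Office Delay Adjustment: +519 days → 11 October 2038.

2038-10-11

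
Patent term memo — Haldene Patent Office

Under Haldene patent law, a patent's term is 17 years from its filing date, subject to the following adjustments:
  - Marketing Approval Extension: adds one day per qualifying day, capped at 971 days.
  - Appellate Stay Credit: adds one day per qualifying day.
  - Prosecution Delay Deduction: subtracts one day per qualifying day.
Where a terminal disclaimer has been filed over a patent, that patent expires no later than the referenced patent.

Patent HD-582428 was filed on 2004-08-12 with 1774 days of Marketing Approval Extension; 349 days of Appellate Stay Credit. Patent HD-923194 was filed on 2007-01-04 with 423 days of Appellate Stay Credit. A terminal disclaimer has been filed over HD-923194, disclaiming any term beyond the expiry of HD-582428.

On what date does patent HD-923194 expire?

March 2, 2025

Natural term of HD-923194:
  Base: filing + 17 years → 4 January 2024.
  Appellate Stay Credit: +423 days → 2 March 2025.
Expiry of referenced patent HD-582428:
  Base: filing + 17 years → 12 August 2021.
  Marketing Approval Extension: 1774 days claimed exceeds the 971-day cap, so +971 days → 9 April 2024.
  Appellate Stay Credit: +349 days → 24 March 2025.
Terminal disclaimer: HD-923194 expires on the earlier of 2 March 2025 and 24 March 2025.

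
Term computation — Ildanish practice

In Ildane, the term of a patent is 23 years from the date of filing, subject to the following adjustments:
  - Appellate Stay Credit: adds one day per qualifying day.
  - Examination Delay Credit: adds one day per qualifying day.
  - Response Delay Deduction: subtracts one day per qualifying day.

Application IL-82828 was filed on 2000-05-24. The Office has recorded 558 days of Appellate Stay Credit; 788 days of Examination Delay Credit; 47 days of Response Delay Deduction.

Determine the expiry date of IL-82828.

Base term: filing date + 23 years → 24 May 2023.
Appellate Stay Credit: +558 days → 2 December 2024.
Examination Delay Credit: +788 days → 29 January 2027.
Response Delay Deduction: −47 days → 13 December 2026.

2026-12-13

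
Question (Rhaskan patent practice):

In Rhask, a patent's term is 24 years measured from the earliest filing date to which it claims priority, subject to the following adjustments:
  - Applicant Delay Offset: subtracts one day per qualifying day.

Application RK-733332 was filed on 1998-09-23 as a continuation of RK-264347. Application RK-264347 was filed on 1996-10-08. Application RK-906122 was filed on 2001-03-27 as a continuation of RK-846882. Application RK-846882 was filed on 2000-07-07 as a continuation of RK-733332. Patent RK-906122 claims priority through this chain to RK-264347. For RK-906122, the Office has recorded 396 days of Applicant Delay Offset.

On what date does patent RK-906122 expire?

Earliest priority filing: 8 October 1996.
Base term: 8 October 1996 + 24 years → 8 October 2020.
Applicant Delay Offset: −396 days → 8 September 2019.

2019-09-08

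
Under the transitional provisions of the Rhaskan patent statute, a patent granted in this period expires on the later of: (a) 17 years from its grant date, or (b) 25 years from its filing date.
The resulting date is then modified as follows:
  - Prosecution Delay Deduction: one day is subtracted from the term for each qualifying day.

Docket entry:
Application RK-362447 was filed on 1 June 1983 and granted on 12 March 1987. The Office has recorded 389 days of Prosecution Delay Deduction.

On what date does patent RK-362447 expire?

May 9, 2007

(a) grant + 17 years → 12 March 2004.
(b) filing + 25 years → 1 June 2008.
Later of the two: 1 June 2008.
Prosecution Delay Deduction: −389 days → 9 May 2007.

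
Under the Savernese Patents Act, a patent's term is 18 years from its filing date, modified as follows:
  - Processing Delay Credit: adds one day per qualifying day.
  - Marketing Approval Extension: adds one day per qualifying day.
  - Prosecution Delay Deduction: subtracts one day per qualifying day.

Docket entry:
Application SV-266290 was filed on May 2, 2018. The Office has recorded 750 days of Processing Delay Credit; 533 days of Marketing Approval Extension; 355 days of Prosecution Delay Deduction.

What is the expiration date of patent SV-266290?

2038-11-16

Base term: filing date + 18 years → 2 May 2036.
Processing Delay Credit: +750 days → 22 May 2038.
Marketing Approval Extension: +533 days → 6 November 2039.
Prosecution Delay Deduction: −355 days → 16 November 2038.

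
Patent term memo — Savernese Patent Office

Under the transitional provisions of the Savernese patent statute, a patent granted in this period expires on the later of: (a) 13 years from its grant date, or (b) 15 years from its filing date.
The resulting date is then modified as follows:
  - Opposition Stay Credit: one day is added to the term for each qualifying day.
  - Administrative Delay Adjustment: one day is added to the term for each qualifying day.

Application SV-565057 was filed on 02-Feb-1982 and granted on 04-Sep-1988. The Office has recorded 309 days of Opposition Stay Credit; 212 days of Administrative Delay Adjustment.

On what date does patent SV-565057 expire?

(a) grant + 13 years → 4 September 2001.
(b) filing + 15 years → 2 February 1997.
Later of the two: 4 September 2001.
Opposition Stay Credit: +309 days → 10 July 2002.
Administrative Delay Adjustment: +212 days → 7 February 2003.

February 7, 2003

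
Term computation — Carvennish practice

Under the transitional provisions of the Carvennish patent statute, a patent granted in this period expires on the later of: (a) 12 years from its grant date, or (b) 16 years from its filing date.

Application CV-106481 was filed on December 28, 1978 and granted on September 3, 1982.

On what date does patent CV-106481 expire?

December 28, 1994

(a) grant + 12 years → 3 September 1994.
(b) filing + 16 years → 28 December 1994.
Later of the two: 28 December 1994.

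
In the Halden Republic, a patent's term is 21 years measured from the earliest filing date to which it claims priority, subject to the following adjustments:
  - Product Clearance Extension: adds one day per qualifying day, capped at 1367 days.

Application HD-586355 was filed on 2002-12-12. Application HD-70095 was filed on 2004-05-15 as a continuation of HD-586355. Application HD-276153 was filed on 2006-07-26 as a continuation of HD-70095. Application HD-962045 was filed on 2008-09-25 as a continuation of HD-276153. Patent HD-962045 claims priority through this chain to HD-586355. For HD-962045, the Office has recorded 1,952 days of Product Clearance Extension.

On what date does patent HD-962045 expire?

Earliest priority filing: 12 December 2002.
Base term: 12 December 2002 + 21 years → 12 December 2023.
Product Clearance Extension: 1952 days claimed exceeds the 1367-day cap, so +1367 days → 9 September 2027.

2027-09-09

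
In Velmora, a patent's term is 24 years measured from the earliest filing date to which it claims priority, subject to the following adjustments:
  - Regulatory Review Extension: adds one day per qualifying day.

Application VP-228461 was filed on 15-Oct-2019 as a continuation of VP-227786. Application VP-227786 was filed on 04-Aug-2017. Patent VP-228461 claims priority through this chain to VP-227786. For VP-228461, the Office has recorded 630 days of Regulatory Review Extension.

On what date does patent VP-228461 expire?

Earliest priority filing: 4 August 2017.
Base term: 4 August 2017 + 24 years → 4 August 2041.
Regulatory Review Extension: +630 days → 26 April 2043.

April 26, 2043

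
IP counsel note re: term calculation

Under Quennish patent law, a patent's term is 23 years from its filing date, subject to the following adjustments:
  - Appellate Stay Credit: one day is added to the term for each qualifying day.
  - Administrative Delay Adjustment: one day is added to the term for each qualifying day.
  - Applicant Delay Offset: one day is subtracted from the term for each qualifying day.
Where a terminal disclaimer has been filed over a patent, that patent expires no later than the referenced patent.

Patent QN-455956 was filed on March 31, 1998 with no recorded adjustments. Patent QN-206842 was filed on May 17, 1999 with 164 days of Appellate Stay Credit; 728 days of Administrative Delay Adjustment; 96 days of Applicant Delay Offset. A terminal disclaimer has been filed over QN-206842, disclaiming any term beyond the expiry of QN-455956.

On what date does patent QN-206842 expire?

March 31, 2021

Natural term of QN-206842:
  Base: filing + 23 years → 17 May 2022.
  Appellate Stay Credit: +164 days → 28 October 2022.
  Administrative Delay Adjustment: +728 days → 25 October 2024.
  Applicant Delay Offset: −96 days → 21 July 2024.
Expiry of referenced patent QN-455956:
  Base: filing + 23 years → 31 March 2021.
Terminal disclaimer: QN-206842 expires on the earlier of 21 July 2024 and 31 March 2021.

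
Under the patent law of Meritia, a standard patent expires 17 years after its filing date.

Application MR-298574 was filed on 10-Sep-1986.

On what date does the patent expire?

2003-09-10

Filing date + 17 years → 10 September 2003.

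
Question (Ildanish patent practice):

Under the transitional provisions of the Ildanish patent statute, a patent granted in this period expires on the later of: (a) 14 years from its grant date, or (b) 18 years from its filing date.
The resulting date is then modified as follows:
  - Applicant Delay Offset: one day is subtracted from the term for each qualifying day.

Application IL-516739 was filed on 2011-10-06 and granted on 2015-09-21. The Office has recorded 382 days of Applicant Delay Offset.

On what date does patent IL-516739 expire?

September 19, 2028

(a) grant + 14 years → 21 September 2029.
(b) filing + 18 years → 6 October 2029.
Later of the two: 6 October 2029.
Applicant Delay Offset: −382 days → 19 September 2028.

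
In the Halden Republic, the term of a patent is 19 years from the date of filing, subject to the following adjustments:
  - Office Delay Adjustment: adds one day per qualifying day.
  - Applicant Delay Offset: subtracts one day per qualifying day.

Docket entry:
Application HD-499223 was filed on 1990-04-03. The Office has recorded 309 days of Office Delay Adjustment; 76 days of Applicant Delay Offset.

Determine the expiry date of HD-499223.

Base term: filing date + 19 years → 3 April 2009.
Office Delay Adjustment: +309 days → 6 February 2010.
Applicant Delay Offset: −76 days → 22 November 2009.

2009-11-22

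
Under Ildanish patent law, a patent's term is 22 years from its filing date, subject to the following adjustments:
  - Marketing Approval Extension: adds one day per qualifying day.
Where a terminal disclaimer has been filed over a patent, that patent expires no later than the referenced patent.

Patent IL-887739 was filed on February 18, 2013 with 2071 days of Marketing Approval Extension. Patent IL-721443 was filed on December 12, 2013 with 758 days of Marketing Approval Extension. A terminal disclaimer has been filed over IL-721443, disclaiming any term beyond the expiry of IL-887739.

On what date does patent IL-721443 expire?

January 8, 2038

Natural term of IL-721443:
  Base: filing + 22 years → 12 December 2035.
  Marketing Approval Extension: +758 days → 8 January 2038.
Expiry of referenced patent IL-887739:
  Base: filing + 22 years → 18 February 2035.
  Marketing Approval Extension: +2071 days → 20 October 2040.
Terminal disclaimer: IL-721443 expires on the earlier of 8 January 2038 and 20 October 2040.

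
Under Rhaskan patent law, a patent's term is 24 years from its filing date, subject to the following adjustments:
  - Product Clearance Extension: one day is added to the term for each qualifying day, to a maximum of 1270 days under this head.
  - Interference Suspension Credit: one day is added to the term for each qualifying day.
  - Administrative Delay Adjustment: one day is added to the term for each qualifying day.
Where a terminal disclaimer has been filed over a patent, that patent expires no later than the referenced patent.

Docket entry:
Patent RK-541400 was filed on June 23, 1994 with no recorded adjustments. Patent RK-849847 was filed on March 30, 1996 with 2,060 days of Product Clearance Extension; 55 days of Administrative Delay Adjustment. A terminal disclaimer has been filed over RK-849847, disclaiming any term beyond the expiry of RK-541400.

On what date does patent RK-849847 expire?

2018-06-23

Natural term of RK-849847:
  Base: filing + 24 years → 30 March 2020.
  Product Clearance Extension: 2060 days claimed exceeds the 1270-day cap, so +1270 days → 21 September 2023.
  Administrative Delay Adjustment: +55 days → 15 November 2023.
Expiry of referenced patent RK-541400:
  Base: filing + 24 years → 23 June 2018.
Terminal disclaimer: RK-849847 expires on the earlier of 15 November 2023 and 23 June 2018.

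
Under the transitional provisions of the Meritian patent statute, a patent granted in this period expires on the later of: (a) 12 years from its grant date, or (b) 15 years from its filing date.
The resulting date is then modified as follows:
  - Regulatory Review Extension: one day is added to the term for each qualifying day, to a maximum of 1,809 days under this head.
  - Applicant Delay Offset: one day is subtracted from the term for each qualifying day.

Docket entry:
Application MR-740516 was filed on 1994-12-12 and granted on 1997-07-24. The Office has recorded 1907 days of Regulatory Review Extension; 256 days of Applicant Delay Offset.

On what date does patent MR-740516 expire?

(a) grant + 12 years → 24 July 2009.
(b) filing + 15 years → 12 December 2009.
Later of the two: 12 December 2009.
Regulatory Review Extension: 1907 days claimed exceeds the 1809-day cap, so +1809 days → 25 November 2014.
Applicant Delay Offset: −256 days → 14 March 2014.

March 14, 2014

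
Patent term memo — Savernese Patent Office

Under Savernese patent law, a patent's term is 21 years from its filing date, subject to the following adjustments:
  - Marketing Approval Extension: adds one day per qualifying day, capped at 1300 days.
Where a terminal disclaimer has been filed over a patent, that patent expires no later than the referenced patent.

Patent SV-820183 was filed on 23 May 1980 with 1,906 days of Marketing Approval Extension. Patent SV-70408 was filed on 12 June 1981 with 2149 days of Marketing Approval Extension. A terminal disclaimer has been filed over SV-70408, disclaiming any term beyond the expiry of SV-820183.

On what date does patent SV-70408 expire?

December 13, 2004

Natural term of SV-70408:
  Base: filing + 21 years → 12 June 2002.
  Marketing Approval Extension: 2149 days claimed exceeds the 1300-day cap, so +1300 days → 2 January 2006.
Expiry of referenced patent SV-820183:
  Base: filing + 21 years → 23 May 2001.
  Marketing Approval Extension: 1906 days claimed exceeds the 1300-day cap, so +1300 days → 13 December 2004.
Terminal disclaimer: SV-70408 expires on the earlier of 2 January 2006 and 13 December 2004.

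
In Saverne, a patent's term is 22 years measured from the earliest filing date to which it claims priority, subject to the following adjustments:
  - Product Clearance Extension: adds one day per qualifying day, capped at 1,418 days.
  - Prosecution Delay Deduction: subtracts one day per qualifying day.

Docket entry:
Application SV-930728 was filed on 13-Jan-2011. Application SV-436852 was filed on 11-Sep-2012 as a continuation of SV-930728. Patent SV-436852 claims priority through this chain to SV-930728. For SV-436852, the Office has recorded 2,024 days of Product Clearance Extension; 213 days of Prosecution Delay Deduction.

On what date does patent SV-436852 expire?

Earliest priority filing: 13 January 2011.
Base term: 13 January 2011 + 22 years → 13 January 2033.
Product Clearance Extension: 2024 days claimed exceeds the 1418-day cap, so +1418 days → 1 December 2036.
Prosecution Delay Deduction: −213 days → 2 May 2036.

2036-05-02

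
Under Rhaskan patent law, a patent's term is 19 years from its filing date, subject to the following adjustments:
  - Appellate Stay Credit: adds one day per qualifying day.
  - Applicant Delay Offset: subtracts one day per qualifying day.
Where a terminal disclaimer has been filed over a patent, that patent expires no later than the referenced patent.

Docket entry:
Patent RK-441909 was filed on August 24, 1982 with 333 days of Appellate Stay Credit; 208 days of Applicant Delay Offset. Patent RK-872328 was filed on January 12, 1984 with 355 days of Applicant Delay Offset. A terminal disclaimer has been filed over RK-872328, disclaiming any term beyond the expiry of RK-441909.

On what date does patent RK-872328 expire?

2001-12-27

Natural term of RK-872328:
  Base: filing + 19 years → 12 January 2003.
  Applicant Delay Offset: −355 days → 22 January 2002.
Expiry of referenced patent RK-441909:
  Base: filing + 19 years → 24 August 2001.
  Appellate Stay Credit: +333 days → 23 July 2002.
  Applicant Delay Offset: −208 days → 27 December 2001.
Terminal disclaimer: RK-872328 expires on the earlier of 22 January 2002 and 27 December 2001.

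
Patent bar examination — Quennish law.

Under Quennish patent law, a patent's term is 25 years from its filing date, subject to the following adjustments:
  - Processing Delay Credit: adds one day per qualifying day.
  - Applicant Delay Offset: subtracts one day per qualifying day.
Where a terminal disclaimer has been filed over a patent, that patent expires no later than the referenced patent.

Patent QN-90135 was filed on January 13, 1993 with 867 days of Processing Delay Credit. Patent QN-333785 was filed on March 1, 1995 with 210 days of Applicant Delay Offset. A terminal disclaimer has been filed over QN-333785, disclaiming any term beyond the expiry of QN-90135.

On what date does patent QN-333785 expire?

Natural term of QN-333785:
  Base: filing + 25 years → 1 March 2020.
  Applicant Delay Offset: −210 days → 4 August 2019.
Expiry of referenced patent QN-90135:
  Base: filing + 25 years → 13 January 2018.
  Processing Delay Credit: +867 days → 29 May 2020.
Terminal disclaimer: QN-333785 expires on the earlier of 4 August 2019 and 29 May 2020.

2019-08-04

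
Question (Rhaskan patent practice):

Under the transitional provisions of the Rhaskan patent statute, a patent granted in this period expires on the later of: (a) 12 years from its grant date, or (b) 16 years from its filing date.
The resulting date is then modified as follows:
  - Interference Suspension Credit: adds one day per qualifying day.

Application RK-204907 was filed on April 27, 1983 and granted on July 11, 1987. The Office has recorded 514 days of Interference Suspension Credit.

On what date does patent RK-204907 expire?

(a) grant + 12 years → 11 July 1999.
(b) filing + 16 years → 27 April 1999.
Later of the two: 11 July 1999.
Interference Suspension Credit: +514 days → 6 December 2000.

2000-12-06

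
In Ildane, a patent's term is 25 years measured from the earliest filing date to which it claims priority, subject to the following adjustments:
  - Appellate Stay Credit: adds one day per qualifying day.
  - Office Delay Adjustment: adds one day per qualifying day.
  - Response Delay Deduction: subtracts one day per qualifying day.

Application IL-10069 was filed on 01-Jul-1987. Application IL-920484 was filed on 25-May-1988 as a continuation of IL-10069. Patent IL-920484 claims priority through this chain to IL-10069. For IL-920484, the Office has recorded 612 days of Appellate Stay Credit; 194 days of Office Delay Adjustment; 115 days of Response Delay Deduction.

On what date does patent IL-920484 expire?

May 23, 2014

Earliest priority filing: 1 July 1987.
Base term: 1 July 1987 + 25 years → 1 July 2012.
Appellate Stay Credit: +612 days → 5 March 2014.
Office Delay Adjustment: +194 days → 15 September 2014.
Response Delay Deduction: −115 days → 23 May 2014.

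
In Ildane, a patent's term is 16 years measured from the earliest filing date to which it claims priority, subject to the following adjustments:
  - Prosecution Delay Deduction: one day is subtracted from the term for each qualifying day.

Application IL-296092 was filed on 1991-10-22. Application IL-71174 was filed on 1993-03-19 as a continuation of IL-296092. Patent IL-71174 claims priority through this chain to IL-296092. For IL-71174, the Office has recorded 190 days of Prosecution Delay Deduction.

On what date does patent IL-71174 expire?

April 15, 2007

Earliest priority filing: 22 October 1991.
Base term: 22 October 1991 + 16 years → 22 October 2007.
Prosecution Delay Deduction: −190 days → 15 April 2007.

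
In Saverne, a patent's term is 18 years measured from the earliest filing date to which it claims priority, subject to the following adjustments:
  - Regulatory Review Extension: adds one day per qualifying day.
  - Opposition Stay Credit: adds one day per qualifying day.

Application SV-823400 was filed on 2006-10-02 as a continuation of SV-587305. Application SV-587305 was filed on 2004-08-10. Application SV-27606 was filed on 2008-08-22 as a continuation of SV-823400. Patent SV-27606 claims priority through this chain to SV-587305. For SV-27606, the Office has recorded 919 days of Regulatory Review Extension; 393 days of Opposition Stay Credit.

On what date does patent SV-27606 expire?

2026-03-14

Earliest priority filing: 10 August 2004.
Base term: 10 August 2004 + 18 years → 10 August 2022.
Regulatory Review Extension: +919 days → 14 February 2025.
Opposition Stay Credit: +393 days → 14 March 2026.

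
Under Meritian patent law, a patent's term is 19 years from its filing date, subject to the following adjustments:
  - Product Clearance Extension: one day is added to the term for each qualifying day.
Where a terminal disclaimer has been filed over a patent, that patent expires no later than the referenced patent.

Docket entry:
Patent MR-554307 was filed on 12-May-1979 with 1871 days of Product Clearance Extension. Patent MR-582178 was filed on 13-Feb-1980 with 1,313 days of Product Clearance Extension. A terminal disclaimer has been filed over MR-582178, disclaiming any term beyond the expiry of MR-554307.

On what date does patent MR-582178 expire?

September 18, 2002

Natural term of MR-582178:
  Base: filing + 19 years → 13 February 1999.
  Product Clearance Extension: +1313 days → 18 September 2002.
Expiry of referenced patent MR-554307:
  Base: filing + 19 years → 12 May 1998.
  Product Clearance Extension: +1871 days → 26 June 2003.
Terminal disclaimer: MR-582178 expires on the earlier of 18 September 2002 and 26 June 2003.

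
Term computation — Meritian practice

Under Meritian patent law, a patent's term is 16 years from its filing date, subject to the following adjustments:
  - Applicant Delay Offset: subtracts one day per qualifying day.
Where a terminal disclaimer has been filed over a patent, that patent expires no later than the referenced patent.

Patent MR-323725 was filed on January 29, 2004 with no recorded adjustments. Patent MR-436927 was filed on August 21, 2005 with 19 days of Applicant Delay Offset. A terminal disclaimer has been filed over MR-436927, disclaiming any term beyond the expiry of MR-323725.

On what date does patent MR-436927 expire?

Natural term of MR-436927:
  Base: filing + 16 years → 21 August 2021.
  Applicant Delay Offset: −19 days → 2 August 2021.
Expiry of referenced patent MR-323725:
  Base: filing + 16 years → 29 January 2020.
Terminal disclaimer: MR-436927 expires on the earlier of 2 August 2021 and 29 January 2020.

2020-01-29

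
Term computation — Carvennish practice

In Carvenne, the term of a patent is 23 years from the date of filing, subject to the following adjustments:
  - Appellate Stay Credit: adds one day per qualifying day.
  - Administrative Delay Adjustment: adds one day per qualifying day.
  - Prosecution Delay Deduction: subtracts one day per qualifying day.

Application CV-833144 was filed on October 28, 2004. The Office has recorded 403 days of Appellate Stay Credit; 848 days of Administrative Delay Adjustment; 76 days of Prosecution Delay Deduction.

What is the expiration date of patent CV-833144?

January 15, 2031

Base term: filing date + 23 years → 28 October 2027.
Appellate Stay Credit: +403 days → 4 December 2028.
Administrative Delay Adjustment: +848 days → 1 April 2031.
Prosecution Delay Deduction: −76 days → 15 January 2031.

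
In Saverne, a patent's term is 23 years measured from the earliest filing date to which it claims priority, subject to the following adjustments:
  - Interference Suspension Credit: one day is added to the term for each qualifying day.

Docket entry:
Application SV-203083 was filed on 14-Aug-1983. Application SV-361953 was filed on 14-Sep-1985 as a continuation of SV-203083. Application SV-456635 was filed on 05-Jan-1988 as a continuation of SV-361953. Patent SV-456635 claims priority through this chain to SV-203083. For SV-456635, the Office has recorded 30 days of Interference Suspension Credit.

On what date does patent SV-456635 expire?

Earliest priority filing: 14 August 1983.
Base term: 14 August 1983 + 23 years → 14 August 2006.
Interference Suspension Credit: +30 days → 13 September 2006.

2006-09-13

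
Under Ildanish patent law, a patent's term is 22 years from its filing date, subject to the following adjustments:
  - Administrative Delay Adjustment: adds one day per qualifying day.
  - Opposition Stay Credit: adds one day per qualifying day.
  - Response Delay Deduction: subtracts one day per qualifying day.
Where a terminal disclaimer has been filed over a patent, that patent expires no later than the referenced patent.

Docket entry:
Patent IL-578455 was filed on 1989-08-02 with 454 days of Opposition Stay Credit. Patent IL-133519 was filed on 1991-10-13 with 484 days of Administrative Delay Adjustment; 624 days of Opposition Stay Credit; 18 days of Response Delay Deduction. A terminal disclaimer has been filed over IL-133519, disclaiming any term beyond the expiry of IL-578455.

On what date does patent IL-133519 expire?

October 29, 2012

Natural term of IL-133519:
  Base: filing + 22 years → 13 October 2013.
  Administrative Delay Adjustment: +484 days → 9 February 2015.
  Opposition Stay Credit: +624 days → 25 October 2016.
  Response Delay Deduction: −18 days → 7 October 2016.
Expiry of referenced patent IL-578455:
  Base: filing + 22 years → 2 August 2011.
  Opposition Stay Credit: +454 days → 29 October 2012.
Terminal disclaimer: IL-133519 expires on the earlier of 7 October 2016 and 29 October 2012.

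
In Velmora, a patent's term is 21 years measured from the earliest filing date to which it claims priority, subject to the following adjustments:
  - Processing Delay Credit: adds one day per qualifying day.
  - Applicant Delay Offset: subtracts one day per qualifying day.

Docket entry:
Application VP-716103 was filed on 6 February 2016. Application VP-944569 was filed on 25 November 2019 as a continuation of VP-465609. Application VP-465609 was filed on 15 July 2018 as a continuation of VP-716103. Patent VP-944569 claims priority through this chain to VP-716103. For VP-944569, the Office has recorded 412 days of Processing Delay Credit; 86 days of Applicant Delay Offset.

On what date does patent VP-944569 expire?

2037-12-29

Earliest priority filing: 6 February 2016.
Base term: 6 February 2016 + 21 years → 6 February 2037.
Processing Delay Credit: +412 days → 25 March 2038.
Applicant Delay Offset: −86 days → 29 December 2037.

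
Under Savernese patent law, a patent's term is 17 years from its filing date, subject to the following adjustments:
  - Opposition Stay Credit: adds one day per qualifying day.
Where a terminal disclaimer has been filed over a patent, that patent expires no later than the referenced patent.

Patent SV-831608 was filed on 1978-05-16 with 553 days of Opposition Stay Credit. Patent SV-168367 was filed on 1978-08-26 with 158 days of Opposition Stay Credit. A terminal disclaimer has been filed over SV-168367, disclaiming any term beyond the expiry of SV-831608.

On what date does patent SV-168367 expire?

1996-01-31

Natural term of SV-168367:
  Base: filing + 17 years → 26 August 1995.
  Opposition Stay Credit: +158 days → 31 January 1996.
Expiry of referenced patent SV-831608:
  Base: filing + 17 years → 16 May 1995.
  Opposition Stay Credit: +553 days → 19 November 1996.
Terminal disclaimer: SV-168367 expires on the earlier of 31 January 1996 and 19 November 1996.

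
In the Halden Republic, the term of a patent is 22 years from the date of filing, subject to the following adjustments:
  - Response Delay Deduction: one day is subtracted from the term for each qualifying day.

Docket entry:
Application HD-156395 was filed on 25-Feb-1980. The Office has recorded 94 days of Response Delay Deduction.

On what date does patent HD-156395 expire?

November 23, 2001

Base term: filing date + 22 years → 25 February 2002.
Response Delay Deduction: −94 days → 23 November 2001.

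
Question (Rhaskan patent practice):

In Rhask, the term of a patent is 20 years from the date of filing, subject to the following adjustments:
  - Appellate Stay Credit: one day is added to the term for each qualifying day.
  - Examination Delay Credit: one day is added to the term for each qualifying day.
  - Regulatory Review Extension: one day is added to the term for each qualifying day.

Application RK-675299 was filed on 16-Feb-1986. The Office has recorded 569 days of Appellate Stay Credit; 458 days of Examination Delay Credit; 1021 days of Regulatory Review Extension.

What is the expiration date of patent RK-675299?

2011-09-26

Base term: filing date + 20 years → 16 February 2006.
Appellate Stay Credit: +569 days → 8 September 2007.
Examination Delay Credit: +458 days → 9 December 2008.
Regulatory Review Extension: +1021 days → 26 September 2011.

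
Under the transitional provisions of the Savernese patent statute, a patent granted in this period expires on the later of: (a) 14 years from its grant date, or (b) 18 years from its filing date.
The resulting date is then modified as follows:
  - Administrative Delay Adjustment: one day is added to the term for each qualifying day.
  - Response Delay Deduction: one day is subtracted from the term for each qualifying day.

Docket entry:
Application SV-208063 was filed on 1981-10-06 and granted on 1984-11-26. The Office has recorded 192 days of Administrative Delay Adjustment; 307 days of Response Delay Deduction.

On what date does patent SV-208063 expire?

June 13, 1999

(a) grant + 14 years → 26 November 1998.
(b) filing + 18 years → 6 October 1999.
Later of the two: 6 October 1999.
Administrative Delay Adjustment: +192 days → 15 April 2000.
Response Delay Deduction: −307 days → 13 June 1999.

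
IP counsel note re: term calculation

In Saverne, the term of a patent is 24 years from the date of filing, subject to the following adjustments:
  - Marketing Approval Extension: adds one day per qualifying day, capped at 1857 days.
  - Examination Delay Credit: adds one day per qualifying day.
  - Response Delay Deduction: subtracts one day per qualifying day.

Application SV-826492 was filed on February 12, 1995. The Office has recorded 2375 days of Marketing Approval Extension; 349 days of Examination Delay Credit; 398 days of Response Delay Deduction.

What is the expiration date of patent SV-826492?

Base term: filing date + 24 years → 12 February 2019.
Marketing Approval Extension: 2375 days claimed exceeds the 1857-day cap, so +1857 days → 14 March 2024.
Examination Delay Credit: +349 days → 26 February 2025.
Response Delay Deduction: −398 days → 25 January 2024.

2024-01-25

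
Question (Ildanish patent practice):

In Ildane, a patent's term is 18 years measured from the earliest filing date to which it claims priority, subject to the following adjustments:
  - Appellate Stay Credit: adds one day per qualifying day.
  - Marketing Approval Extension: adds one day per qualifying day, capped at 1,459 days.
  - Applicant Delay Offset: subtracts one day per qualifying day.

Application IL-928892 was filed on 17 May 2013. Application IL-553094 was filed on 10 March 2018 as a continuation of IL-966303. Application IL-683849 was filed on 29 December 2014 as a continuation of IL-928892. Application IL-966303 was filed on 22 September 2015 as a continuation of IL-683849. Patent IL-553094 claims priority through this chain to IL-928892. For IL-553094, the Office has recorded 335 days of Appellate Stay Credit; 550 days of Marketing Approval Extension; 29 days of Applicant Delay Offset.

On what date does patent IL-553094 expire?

Earliest priority filing: 17 May 2013.
Base term: 17 May 2013 + 18 years → 17 May 2031.
Appellate Stay Credit: +335 days → 16 April 2032.
Marketing Approval Extension: 550 days (within the 1459-day cap) → +550 days → 18 October 2033.
Applicant Delay Offset: −29 days → 19 September 2033.

September 19, 2033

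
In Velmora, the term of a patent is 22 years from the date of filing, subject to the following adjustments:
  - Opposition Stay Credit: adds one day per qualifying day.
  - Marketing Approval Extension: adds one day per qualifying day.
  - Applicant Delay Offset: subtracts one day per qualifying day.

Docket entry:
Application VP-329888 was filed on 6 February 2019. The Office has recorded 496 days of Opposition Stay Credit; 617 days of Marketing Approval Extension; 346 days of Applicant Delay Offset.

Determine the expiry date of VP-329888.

March 15, 2043

Base term: filing date + 22 years → 6 February 2041.
Opposition Stay Credit: +496 days → 17 June 2042.
Marketing Approval Extension: +617 days → 24 February 2044.
Applicant Delay Offset: −346 days → 15 March 2043.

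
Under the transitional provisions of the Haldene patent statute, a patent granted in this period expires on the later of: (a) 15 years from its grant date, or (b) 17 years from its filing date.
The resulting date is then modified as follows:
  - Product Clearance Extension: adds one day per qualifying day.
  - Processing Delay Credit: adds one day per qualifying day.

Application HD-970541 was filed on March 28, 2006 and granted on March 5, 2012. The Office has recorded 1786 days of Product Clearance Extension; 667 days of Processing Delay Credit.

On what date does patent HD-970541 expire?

November 21, 2033

(a) grant + 15 years → 5 March 2027.
(b) filing + 17 years → 28 March 2023.
Later of the two: 5 March 2027.
Product Clearance Extension: +1786 days → 24 January 2032.
Processing Delay Credit: +667 days → 21 November 2033.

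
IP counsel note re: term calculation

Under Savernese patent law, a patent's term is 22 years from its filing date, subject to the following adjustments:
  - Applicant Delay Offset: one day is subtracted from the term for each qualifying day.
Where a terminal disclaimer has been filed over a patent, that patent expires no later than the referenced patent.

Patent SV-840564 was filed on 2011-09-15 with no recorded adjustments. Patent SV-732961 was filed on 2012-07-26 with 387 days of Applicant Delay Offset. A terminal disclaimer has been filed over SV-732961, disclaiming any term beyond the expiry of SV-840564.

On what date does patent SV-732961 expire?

2033-07-04

Natural term of SV-732961:
  Base: filing + 22 years → 26 July 2034.
  Applicant Delay Offset: −387 days → 4 July 2033.
Expiry of referenced patent SV-840564:
  Base: filing + 22 years → 15 September 2033.
Terminal disclaimer: SV-732961 expires on the earlier of 4 July 2033 and 15 September 2033.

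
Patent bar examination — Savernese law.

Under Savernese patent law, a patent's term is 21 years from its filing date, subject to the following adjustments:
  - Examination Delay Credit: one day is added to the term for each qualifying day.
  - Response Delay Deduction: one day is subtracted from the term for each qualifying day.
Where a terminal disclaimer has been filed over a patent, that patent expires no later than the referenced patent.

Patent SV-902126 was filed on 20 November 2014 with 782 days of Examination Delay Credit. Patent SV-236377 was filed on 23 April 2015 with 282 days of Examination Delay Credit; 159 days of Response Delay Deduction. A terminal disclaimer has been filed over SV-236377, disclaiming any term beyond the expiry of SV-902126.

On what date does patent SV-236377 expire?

Natural term of SV-236377:
  Base: filing + 21 years → 23 April 2036.
  Examination Delay Credit: +282 days → 30 January 2037.
  Response Delay Deduction: −159 days → 24 August 2036.
Expiry of referenced patent SV-902126:
  Base: filing + 21 years → 20 November 2035.
  Examination Delay Credit: +782 days → 10 January 2038.
Terminal disclaimer: SV-236377 expires on the earlier of 24 August 2036 and 10 January 2038.

2036-08-24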